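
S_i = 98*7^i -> [98, 686, 4802, 33614, 235298]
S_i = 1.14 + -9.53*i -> [1.14, -8.39, -17.92, -27.45, -36.98]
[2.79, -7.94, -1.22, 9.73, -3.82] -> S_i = Random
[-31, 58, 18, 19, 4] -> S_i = Random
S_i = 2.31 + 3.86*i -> [2.31, 6.17, 10.03, 13.89, 17.75]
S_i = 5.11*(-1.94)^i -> [5.11, -9.91, 19.23, -37.31, 72.38]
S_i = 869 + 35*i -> [869, 904, 939, 974, 1009]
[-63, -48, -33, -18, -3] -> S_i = -63 + 15*i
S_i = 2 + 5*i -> [2, 7, 12, 17, 22]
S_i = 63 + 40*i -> [63, 103, 143, 183, 223]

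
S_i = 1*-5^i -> [1, -5, 25, -125, 625]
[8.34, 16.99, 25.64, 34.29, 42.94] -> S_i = 8.34 + 8.65*i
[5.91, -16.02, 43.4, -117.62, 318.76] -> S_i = 5.91*(-2.71)^i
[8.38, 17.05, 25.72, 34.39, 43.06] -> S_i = 8.38 + 8.67*i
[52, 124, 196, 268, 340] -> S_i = 52 + 72*i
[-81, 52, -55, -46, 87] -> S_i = Random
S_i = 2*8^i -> [2, 16, 128, 1024, 8192]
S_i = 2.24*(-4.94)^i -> [2.24, -11.07, 54.66, -270.04, 1334.0]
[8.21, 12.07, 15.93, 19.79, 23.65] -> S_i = 8.21 + 3.86*i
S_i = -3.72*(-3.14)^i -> [-3.72, 11.68, -36.68, 115.17, -361.63]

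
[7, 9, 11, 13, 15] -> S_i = 7 + 2*i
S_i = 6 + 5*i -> [6, 11, 16, 21, 26]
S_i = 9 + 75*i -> [9, 84, 159, 234, 309]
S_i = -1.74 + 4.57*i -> [-1.74, 2.83, 7.4, 11.97, 16.54]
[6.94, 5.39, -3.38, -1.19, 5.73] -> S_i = Random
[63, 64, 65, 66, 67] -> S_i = 63 + 1*i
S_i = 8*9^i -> [8, 72, 648, 5832, 52488]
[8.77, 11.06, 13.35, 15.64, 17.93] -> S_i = 8.77 + 2.29*i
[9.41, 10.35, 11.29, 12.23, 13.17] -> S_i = 9.41 + 0.94*i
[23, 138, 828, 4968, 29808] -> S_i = 23*6^i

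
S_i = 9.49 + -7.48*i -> [9.49, 2.01, -5.47, -12.95, -20.43]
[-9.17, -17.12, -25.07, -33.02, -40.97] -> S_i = -9.17 + -7.95*i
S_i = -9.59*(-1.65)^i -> [-9.59, 15.82, -26.11, 43.08, -71.08]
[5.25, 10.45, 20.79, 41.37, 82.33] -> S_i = 5.25*1.99^i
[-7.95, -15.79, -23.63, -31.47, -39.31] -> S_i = -7.95 + -7.84*i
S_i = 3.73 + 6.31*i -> [3.73, 10.04, 16.35, 22.66, 28.97]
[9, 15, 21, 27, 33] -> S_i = 9 + 6*i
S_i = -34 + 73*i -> [-34, 39, 112, 185, 258]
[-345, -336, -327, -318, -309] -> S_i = -345 + 9*i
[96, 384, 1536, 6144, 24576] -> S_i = 96*4^i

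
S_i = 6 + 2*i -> [6, 8, 10, 12, 14]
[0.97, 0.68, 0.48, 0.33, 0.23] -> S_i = 0.97*0.70^i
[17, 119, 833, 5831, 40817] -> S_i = 17*7^i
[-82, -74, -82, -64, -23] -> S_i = Random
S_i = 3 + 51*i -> [3, 54, 105, 156, 207]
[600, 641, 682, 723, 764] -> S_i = 600 + 41*i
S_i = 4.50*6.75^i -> [4.5, 30.38, 205.03, 1383.96, 9341.74]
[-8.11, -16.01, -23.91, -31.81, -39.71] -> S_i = -8.11 + -7.90*i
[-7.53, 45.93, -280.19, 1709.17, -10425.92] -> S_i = -7.53*(-6.10)^i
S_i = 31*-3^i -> [31, -93, 279, -837, 2511]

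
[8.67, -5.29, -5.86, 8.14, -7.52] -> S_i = Random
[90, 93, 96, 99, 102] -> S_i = 90 + 3*i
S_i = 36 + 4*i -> [36, 40, 44, 48, 52]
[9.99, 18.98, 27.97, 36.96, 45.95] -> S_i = 9.99 + 8.99*i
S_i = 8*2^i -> [8, 16, 32, 64, 128]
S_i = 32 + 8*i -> [32, 40, 48, 56, 64]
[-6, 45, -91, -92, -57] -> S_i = Random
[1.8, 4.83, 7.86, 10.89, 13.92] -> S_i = 1.80 + 3.03*i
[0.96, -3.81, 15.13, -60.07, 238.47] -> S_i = 0.96*(-3.97)^i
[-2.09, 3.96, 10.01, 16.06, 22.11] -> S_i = -2.09 + 6.05*i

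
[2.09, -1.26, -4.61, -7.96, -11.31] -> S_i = 2.09 + -3.35*i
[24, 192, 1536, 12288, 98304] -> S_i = 24*8^i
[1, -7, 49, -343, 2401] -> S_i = 1*-7^i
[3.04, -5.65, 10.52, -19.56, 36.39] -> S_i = 3.04*(-1.86)^i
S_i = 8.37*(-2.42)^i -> [8.37, -20.26, 49.02, -118.62, 287.07]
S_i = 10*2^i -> [10, 20, 40, 80, 160]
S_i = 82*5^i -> [82, 410, 2050, 10250, 51250]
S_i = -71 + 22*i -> [-71, -49, -27, -5, 17]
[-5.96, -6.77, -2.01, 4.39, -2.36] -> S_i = Random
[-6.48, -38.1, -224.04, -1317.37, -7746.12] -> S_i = -6.48*5.88^i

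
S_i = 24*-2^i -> [24, -48, 96, -192, 384]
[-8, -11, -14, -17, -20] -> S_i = -8 + -3*i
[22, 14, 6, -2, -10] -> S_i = 22 + -8*i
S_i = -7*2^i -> [-7, -14, -28, -56, -112]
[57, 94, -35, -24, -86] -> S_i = Random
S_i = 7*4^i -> [7, 28, 112, 448, 1792]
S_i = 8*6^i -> [8, 48, 288, 1728, 10368]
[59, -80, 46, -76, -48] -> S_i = Random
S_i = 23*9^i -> [23, 207, 1863, 16767, 150903]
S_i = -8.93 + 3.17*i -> [-8.93, -5.76, -2.59, 0.58, 3.75]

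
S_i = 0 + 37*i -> [0, 37, 74, 111, 148]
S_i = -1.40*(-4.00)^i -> [-1.4, 5.6, -22.4, 89.6, -358.4]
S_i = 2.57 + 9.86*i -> [2.57, 12.43, 22.29, 32.15, 42.01]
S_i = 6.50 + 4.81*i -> [6.5, 11.31, 16.12, 20.93, 25.74]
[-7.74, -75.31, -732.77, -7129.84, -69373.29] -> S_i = -7.74*9.73^i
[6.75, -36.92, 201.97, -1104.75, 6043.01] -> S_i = 6.75*(-5.47)^i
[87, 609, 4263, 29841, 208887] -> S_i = 87*7^i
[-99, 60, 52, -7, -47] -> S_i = Random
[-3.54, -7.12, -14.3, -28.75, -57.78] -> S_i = -3.54*2.01^i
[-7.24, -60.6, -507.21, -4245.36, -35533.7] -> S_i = -7.24*8.37^i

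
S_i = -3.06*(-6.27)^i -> [-3.06, 19.19, -120.3, 754.27, -4729.24]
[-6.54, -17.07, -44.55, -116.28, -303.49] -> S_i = -6.54*2.61^i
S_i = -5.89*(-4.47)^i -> [-5.89, 26.33, -117.69, 526.06, -2351.5]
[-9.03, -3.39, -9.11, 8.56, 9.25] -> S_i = Random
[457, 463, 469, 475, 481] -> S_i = 457 + 6*i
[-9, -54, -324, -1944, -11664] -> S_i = -9*6^i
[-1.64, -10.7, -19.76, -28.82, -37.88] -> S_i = -1.64 + -9.06*i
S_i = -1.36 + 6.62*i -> [-1.36, 5.26, 11.88, 18.5, 25.12]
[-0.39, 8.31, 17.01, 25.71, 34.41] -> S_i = -0.39 + 8.70*i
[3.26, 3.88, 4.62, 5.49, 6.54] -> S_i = 3.26*1.19^i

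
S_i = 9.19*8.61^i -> [9.19, 79.13, 681.27, 5865.77, 50504.27]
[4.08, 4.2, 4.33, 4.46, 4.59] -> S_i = 4.08*1.03^i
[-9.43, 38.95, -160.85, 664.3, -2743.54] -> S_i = -9.43*(-4.13)^i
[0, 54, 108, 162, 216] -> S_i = 0 + 54*i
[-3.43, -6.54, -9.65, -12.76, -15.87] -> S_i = -3.43 + -3.11*i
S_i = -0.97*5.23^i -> [-0.97, -5.07, -26.53, -138.76, -725.74]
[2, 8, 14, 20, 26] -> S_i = 2 + 6*i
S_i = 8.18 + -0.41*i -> [8.18, 7.77, 7.36, 6.95, 6.54]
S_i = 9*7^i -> [9, 63, 441, 3087, 21609]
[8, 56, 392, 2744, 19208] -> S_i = 8*7^i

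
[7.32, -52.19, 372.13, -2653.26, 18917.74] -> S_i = 7.32*(-7.13)^i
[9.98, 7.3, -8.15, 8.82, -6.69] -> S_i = Random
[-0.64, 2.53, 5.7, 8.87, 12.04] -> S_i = -0.64 + 3.17*i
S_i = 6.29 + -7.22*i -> [6.29, -0.93, -8.15, -15.37, -22.59]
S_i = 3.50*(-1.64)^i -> [3.5, -5.74, 9.41, -15.44, 25.32]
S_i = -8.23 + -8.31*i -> [-8.23, -16.54, -24.85, -33.16, -41.47]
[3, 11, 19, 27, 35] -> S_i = 3 + 8*i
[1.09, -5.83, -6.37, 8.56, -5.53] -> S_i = Random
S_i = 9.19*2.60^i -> [9.19, 23.89, 62.12, 161.52, 419.96]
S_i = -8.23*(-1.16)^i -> [-8.23, 9.55, -11.07, 12.85, -14.9]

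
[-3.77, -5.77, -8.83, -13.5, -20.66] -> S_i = -3.77*1.53^i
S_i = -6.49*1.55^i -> [-6.49, -10.06, -15.59, -24.17, -37.46]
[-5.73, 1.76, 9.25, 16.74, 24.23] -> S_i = -5.73 + 7.49*i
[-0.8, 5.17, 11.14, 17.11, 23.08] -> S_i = -0.80 + 5.97*i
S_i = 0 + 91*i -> [0, 91, 182, 273, 364]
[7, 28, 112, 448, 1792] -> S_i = 7*4^i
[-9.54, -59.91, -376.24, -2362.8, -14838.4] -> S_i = -9.54*6.28^i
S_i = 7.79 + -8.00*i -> [7.79, -0.21, -8.21, -16.21, -24.21]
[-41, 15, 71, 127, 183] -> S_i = -41 + 56*i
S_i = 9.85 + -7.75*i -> [9.85, 2.1, -5.65, -13.4, -21.15]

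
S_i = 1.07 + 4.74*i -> [1.07, 5.81, 10.55, 15.29, 20.03]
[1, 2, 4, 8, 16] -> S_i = 1*2^i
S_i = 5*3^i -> [5, 15, 45, 135, 405]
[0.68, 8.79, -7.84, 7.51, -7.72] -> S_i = Random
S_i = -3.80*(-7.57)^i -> [-3.8, 28.77, -217.76, 1648.43, -12478.64]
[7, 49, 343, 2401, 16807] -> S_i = 7*7^i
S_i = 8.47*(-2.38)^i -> [8.47, -20.16, 47.98, -114.19, 271.76]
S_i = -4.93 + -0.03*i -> [-4.93, -4.96, -4.99, -5.02, -5.05]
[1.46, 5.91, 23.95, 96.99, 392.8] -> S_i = 1.46*4.05^i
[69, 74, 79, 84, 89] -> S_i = 69 + 5*i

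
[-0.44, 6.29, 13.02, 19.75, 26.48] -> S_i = -0.44 + 6.73*i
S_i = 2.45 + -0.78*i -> [2.45, 1.67, 0.89, 0.11, -0.67]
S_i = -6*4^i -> [-6, -24, -96, -384, -1536]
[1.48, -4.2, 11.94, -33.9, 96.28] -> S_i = 1.48*(-2.84)^i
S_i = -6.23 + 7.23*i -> [-6.23, 1.0, 8.23, 15.46, 22.69]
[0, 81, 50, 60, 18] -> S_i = Random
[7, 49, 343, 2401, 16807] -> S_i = 7*7^i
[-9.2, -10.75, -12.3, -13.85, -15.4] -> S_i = -9.20 + -1.55*i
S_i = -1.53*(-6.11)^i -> [-1.53, 9.35, -57.12, 348.99, -2132.34]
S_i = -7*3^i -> [-7, -21, -63, -189, -567]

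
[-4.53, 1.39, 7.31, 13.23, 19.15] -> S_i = -4.53 + 5.92*i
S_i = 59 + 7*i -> [59, 66, 73, 80, 87]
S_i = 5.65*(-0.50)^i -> [5.65, -2.82, 1.41, -0.71, 0.35]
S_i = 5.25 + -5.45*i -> [5.25, -0.2, -5.65, -11.1, -16.55]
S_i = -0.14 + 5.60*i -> [-0.14, 5.46, 11.06, 16.66, 22.26]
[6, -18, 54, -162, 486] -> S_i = 6*-3^i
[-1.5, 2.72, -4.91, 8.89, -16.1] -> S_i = -1.50*(-1.81)^i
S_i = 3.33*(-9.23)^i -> [3.33, -30.74, 283.69, -2618.48, 24168.57]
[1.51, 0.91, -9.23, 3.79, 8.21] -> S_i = Random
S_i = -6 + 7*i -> [-6, 1, 8, 15, 22]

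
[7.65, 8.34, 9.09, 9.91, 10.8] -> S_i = 7.65*1.09^i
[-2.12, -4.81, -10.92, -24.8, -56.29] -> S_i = -2.12*2.27^i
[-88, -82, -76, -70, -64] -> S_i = -88 + 6*i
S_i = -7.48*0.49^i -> [-7.48, -3.67, -1.8, -0.88, -0.43]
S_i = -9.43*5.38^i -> [-9.43, -50.73, -272.95, -1468.45, -7900.25]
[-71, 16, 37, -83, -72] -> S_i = Random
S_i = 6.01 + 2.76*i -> [6.01, 8.77, 11.53, 14.29, 17.05]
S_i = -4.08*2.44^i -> [-4.08, -9.96, -24.29, -59.27, -144.62]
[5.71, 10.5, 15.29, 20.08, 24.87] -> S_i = 5.71 + 4.79*i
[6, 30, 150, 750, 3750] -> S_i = 6*5^i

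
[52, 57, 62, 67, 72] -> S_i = 52 + 5*i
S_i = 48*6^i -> [48, 288, 1728, 10368, 62208]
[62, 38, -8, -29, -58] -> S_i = Random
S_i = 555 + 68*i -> [555, 623, 691, 759, 827]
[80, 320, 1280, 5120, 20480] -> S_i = 80*4^i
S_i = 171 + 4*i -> [171, 175, 179, 183, 187]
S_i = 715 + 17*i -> [715, 732, 749, 766, 783]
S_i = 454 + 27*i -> [454, 481, 508, 535, 562]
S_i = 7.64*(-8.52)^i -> [7.64, -65.09, 554.59, -4725.11, 40257.96]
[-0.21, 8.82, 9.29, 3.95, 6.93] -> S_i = Random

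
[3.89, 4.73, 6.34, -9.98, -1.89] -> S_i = Random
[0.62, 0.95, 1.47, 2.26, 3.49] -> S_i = 0.62*1.54^i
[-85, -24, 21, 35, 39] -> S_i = Random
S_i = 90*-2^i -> [90, -180, 360, -720, 1440]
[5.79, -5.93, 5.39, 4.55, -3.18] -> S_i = Random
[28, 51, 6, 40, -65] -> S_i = Random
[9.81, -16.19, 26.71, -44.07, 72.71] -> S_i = 9.81*(-1.65)^i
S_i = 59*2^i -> [59, 118, 236, 472, 944]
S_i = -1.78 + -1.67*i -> [-1.78, -3.45, -5.12, -6.79, -8.46]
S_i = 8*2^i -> [8, 16, 32, 64, 128]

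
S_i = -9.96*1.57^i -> [-9.96, -15.64, -24.55, -38.54, -60.51]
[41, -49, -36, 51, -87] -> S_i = Random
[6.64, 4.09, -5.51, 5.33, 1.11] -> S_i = Random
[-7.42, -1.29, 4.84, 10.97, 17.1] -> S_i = -7.42 + 6.13*i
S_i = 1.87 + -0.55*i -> [1.87, 1.32, 0.77, 0.22, -0.33]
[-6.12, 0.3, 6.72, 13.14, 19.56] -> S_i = -6.12 + 6.42*i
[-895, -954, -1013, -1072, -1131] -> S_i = -895 + -59*i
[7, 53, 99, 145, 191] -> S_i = 7 + 46*i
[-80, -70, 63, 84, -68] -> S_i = Random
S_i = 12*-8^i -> [12, -96, 768, -6144, 49152]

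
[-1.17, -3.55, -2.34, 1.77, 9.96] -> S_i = Random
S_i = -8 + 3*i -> [-8, -5, -2, 1, 4]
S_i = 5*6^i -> [5, 30, 180, 1080, 6480]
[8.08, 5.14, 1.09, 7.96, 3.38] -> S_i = Random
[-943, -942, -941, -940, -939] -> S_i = -943 + 1*i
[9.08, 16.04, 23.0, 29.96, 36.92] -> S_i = 9.08 + 6.96*i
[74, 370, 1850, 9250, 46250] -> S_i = 74*5^i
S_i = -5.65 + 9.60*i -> [-5.65, 3.95, 13.55, 23.15, 32.75]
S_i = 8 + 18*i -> [8, 26, 44, 62, 80]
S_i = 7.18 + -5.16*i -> [7.18, 2.02, -3.14, -8.3, -13.46]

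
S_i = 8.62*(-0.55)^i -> [8.62, -4.74, 2.61, -1.43, 0.79]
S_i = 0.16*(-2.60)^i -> [0.16, -0.42, 1.08, -2.81, 7.31]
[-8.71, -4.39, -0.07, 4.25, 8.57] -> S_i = -8.71 + 4.32*i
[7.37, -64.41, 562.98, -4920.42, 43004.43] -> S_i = 7.37*(-8.74)^i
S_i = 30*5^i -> [30, 150, 750, 3750, 18750]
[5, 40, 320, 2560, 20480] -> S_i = 5*8^i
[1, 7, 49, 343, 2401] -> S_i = 1*7^i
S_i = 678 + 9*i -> [678, 687, 696, 705, 714]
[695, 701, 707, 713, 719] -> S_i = 695 + 6*i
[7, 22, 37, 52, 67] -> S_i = 7 + 15*i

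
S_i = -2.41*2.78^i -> [-2.41, -6.7, -18.63, -51.78, -143.94]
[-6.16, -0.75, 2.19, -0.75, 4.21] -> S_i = Random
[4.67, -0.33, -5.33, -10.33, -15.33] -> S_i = 4.67 + -5.00*i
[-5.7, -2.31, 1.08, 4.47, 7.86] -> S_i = -5.70 + 3.39*i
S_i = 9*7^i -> [9, 63, 441, 3087, 21609]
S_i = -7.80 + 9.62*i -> [-7.8, 1.82, 11.44, 21.06, 30.68]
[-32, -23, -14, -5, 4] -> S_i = -32 + 9*i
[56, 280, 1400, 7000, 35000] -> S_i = 56*5^i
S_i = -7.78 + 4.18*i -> [-7.78, -3.6, 0.58, 4.76, 8.94]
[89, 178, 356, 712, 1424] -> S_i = 89*2^i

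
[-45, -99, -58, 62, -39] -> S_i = Random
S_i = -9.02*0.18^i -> [-9.02, -1.62, -0.29, -0.05, -0.01]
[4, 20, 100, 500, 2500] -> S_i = 4*5^i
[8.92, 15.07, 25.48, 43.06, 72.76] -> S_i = 8.92*1.69^i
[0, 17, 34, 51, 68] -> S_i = 0 + 17*i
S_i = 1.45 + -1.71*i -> [1.45, -0.26, -1.97, -3.68, -5.39]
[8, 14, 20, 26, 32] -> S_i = 8 + 6*i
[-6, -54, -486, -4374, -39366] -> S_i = -6*9^i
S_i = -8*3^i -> [-8, -24, -72, -216, -648]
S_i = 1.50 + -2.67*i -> [1.5, -1.17, -3.84, -6.51, -9.18]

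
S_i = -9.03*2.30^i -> [-9.03, -20.77, -47.77, -109.87, -252.7]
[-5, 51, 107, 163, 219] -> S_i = -5 + 56*i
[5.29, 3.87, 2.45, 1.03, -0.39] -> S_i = 5.29 + -1.42*i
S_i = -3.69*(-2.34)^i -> [-3.69, 8.63, -20.2, 47.28, -110.63]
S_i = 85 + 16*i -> [85, 101, 117, 133, 149]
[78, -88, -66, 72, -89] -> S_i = Random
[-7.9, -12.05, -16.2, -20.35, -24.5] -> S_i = -7.90 + -4.15*i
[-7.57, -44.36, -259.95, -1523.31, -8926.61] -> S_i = -7.57*5.86^i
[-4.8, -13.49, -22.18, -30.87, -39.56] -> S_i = -4.80 + -8.69*i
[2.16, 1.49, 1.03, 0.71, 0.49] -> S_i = 2.16*0.69^i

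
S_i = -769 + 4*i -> [-769, -765, -761, -757, -753]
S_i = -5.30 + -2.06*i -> [-5.3, -7.36, -9.42, -11.48, -13.54]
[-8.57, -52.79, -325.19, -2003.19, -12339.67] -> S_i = -8.57*6.16^i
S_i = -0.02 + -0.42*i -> [-0.02, -0.44, -0.86, -1.28, -1.7]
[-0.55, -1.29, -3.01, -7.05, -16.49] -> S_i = -0.55*2.34^i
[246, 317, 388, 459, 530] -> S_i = 246 + 71*i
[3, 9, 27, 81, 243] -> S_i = 3*3^i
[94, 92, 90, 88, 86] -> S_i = 94 + -2*i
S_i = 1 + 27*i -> [1, 28, 55, 82, 109]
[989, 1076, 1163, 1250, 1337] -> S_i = 989 + 87*i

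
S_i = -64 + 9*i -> [-64, -55, -46, -37, -28]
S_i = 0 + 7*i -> [0, 7, 14, 21, 28]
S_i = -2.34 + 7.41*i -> [-2.34, 5.07, 12.48, 19.89, 27.3]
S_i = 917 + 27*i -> [917, 944, 971, 998, 1025]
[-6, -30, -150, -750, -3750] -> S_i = -6*5^i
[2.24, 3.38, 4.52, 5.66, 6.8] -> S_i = 2.24 + 1.14*i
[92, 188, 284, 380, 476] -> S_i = 92 + 96*i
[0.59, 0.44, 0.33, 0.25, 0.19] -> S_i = 0.59*0.75^i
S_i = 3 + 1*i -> [3, 4, 5, 6, 7]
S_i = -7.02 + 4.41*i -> [-7.02, -2.61, 1.8, 6.21, 10.62]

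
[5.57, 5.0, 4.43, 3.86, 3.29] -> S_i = 5.57 + -0.57*i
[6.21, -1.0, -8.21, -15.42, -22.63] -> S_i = 6.21 + -7.21*i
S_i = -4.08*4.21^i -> [-4.08, -17.18, -72.31, -304.44, -1281.71]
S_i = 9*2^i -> [9, 18, 36, 72, 144]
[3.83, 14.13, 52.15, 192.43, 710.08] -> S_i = 3.83*3.69^i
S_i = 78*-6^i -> [78, -468, 2808, -16848, 101088]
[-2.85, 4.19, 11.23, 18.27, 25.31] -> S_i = -2.85 + 7.04*i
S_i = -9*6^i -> [-9, -54, -324, -1944, -11664]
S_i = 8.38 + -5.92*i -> [8.38, 2.46, -3.46, -9.38, -15.3]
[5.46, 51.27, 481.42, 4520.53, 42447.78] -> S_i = 5.46*9.39^i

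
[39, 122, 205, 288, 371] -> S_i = 39 + 83*i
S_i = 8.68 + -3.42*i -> [8.68, 5.26, 1.84, -1.58, -5.0]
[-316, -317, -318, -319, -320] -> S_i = -316 + -1*i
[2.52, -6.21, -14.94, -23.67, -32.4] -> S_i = 2.52 + -8.73*i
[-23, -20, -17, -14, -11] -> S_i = -23 + 3*i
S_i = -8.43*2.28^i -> [-8.43, -19.22, -43.82, -99.92, -227.81]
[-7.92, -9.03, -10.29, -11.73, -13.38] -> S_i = -7.92*1.14^i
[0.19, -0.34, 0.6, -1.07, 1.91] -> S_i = 0.19*(-1.78)^i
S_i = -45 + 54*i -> [-45, 9, 63, 117, 171]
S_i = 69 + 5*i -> [69, 74, 79, 84, 89]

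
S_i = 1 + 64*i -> [1, 65, 129, 193, 257]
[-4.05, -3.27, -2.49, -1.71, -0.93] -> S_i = -4.05 + 0.78*i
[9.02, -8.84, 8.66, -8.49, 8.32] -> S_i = 9.02*(-0.98)^i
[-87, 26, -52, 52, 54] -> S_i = Random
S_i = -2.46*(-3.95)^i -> [-2.46, 9.72, -38.38, 151.61, -598.86]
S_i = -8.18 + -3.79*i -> [-8.18, -11.97, -15.76, -19.55, -23.34]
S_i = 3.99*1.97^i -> [3.99, 7.86, 15.48, 30.51, 60.09]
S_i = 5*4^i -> [5, 20, 80, 320, 1280]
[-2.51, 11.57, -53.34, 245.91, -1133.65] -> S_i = -2.51*(-4.61)^i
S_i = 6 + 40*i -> [6, 46, 86, 126, 166]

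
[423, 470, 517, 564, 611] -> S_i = 423 + 47*i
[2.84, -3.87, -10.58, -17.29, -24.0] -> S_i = 2.84 + -6.71*i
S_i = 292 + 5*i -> [292, 297, 302, 307, 312]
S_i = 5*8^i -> [5, 40, 320, 2560, 20480]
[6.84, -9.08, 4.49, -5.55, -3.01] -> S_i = Random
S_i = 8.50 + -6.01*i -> [8.5, 2.49, -3.52, -9.53, -15.54]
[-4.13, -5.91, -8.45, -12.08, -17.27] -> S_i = -4.13*1.43^i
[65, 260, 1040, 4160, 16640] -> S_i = 65*4^i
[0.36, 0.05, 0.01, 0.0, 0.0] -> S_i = 0.36*0.15^i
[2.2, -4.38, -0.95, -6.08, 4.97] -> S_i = Random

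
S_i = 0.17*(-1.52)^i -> [0.17, -0.26, 0.39, -0.6, 0.91]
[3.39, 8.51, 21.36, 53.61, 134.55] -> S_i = 3.39*2.51^i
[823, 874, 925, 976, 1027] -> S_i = 823 + 51*i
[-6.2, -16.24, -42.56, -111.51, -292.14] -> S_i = -6.20*2.62^i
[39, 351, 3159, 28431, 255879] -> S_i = 39*9^i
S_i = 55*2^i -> [55, 110, 220, 440, 880]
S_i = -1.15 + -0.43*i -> [-1.15, -1.58, -2.01, -2.44, -2.87]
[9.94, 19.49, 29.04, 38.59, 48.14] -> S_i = 9.94 + 9.55*i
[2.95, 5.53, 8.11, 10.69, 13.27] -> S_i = 2.95 + 2.58*i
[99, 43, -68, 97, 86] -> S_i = Random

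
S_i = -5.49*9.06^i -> [-5.49, -49.74, -450.64, -4082.79, -36990.07]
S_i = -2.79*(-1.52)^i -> [-2.79, 4.24, -6.45, 9.8, -14.89]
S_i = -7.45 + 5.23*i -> [-7.45, -2.22, 3.01, 8.24, 13.47]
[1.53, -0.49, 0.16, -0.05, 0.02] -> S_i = 1.53*(-0.32)^i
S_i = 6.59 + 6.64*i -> [6.59, 13.23, 19.87, 26.51, 33.15]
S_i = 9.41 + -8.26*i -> [9.41, 1.15, -7.11, -15.37, -23.63]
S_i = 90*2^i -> [90, 180, 360, 720, 1440]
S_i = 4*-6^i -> [4, -24, 144, -864, 5184]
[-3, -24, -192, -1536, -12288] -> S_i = -3*8^i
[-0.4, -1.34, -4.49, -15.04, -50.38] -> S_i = -0.40*3.35^i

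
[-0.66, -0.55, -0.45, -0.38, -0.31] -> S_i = -0.66*0.83^i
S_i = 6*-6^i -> [6, -36, 216, -1296, 7776]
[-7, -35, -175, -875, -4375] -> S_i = -7*5^i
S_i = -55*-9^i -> [-55, 495, -4455, 40095, -360855]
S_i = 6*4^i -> [6, 24, 96, 384, 1536]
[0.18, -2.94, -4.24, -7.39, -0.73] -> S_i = Random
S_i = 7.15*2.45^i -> [7.15, 17.52, 42.92, 105.15, 257.61]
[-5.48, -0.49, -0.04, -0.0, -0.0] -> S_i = -5.48*0.09^i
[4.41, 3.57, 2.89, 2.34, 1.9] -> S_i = 4.41*0.81^i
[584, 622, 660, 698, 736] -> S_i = 584 + 38*i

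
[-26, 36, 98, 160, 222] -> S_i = -26 + 62*i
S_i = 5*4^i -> [5, 20, 80, 320, 1280]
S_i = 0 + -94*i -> [0, -94, -188, -282, -376]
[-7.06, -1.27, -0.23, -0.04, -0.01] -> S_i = -7.06*0.18^i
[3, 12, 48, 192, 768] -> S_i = 3*4^i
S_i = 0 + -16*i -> [0, -16, -32, -48, -64]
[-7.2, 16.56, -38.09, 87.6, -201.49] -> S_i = -7.20*(-2.30)^i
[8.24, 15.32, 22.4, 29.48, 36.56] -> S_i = 8.24 + 7.08*i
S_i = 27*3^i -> [27, 81, 243, 729, 2187]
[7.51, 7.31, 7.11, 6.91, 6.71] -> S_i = 7.51 + -0.20*i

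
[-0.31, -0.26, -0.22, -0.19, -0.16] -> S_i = -0.31*0.85^i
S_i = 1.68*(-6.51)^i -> [1.68, -10.94, 71.2, -463.5, 3017.4]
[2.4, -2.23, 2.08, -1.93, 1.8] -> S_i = 2.40*(-0.93)^i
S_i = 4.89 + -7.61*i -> [4.89, -2.72, -10.33, -17.94, -25.55]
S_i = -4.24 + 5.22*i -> [-4.24, 0.98, 6.2, 11.42, 16.64]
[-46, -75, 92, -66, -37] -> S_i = Random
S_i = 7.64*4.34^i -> [7.64, 33.16, 143.9, 624.54, 2710.52]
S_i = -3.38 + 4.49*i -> [-3.38, 1.11, 5.6, 10.09, 14.58]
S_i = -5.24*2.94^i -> [-5.24, -15.41, -45.29, -133.16, -391.49]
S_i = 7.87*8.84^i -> [7.87, 69.57, 615.01, 5436.65, 48060.0]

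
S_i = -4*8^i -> [-4, -32, -256, -2048, -16384]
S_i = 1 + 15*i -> [1, 16, 31, 46, 61]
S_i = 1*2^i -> [1, 2, 4, 8, 16]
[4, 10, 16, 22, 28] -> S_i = 4 + 6*i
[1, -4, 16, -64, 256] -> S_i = 1*-4^i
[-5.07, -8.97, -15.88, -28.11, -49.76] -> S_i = -5.07*1.77^i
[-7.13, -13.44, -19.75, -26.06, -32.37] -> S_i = -7.13 + -6.31*i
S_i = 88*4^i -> [88, 352, 1408, 5632, 22528]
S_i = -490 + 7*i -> [-490, -483, -476, -469, -462]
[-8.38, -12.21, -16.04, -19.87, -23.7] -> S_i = -8.38 + -3.83*i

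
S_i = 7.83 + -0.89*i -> [7.83, 6.94, 6.05, 5.16, 4.27]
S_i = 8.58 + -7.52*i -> [8.58, 1.06, -6.46, -13.98, -21.5]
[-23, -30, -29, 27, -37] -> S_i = Random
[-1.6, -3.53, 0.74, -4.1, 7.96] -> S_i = Random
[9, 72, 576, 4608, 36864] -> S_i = 9*8^i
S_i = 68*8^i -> [68, 544, 4352, 34816, 278528]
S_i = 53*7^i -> [53, 371, 2597, 18179, 127253]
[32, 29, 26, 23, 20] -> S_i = 32 + -3*i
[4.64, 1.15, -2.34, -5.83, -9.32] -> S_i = 4.64 + -3.49*i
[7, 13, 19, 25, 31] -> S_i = 7 + 6*i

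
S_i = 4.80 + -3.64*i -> [4.8, 1.16, -2.48, -6.12, -9.76]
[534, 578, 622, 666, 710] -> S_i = 534 + 44*i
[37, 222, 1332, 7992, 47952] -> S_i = 37*6^i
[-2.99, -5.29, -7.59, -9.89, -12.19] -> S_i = -2.99 + -2.30*i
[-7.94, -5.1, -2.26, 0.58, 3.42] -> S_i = -7.94 + 2.84*i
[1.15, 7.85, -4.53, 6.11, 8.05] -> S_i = Random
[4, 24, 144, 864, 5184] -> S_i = 4*6^i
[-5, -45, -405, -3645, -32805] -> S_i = -5*9^i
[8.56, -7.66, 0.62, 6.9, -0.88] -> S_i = Random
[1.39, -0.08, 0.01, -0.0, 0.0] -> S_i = 1.39*(-0.06)^i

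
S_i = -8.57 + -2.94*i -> [-8.57, -11.51, -14.45, -17.39, -20.33]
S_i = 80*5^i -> [80, 400, 2000, 10000, 50000]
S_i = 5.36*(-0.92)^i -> [5.36, -4.93, 4.54, -4.17, 3.84]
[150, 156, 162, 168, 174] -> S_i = 150 + 6*i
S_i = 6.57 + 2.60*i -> [6.57, 9.17, 11.77, 14.37, 16.97]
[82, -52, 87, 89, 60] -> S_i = Random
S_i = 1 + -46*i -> [1, -45, -91, -137, -183]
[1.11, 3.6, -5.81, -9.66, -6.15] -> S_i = Random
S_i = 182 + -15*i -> [182, 167, 152, 137, 122]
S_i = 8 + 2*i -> [8, 10, 12, 14, 16]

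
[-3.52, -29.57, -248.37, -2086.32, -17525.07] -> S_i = -3.52*8.40^i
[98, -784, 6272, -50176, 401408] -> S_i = 98*-8^i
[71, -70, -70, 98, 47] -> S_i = Random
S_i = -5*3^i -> [-5, -15, -45, -135, -405]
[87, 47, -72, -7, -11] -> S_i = Random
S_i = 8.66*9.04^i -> [8.66, 78.29, 707.71, 6397.69, 57835.12]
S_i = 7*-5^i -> [7, -35, 175, -875, 4375]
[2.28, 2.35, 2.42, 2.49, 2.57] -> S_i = 2.28*1.03^i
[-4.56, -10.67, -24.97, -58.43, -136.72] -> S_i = -4.56*2.34^i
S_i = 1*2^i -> [1, 2, 4, 8, 16]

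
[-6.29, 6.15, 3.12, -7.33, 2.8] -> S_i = Random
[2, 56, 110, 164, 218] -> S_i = 2 + 54*i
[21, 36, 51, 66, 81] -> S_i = 21 + 15*i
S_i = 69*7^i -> [69, 483, 3381, 23667, 165669]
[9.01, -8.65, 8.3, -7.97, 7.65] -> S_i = 9.01*(-0.96)^i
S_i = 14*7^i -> [14, 98, 686, 4802, 33614]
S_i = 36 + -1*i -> [36, 35, 34, 33, 32]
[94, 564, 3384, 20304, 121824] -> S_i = 94*6^i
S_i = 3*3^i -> [3, 9, 27, 81, 243]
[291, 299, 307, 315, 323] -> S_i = 291 + 8*i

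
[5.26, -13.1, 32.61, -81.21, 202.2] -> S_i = 5.26*(-2.49)^i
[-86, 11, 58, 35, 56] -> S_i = Random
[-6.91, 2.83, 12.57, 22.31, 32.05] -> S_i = -6.91 + 9.74*i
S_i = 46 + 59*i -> [46, 105, 164, 223, 282]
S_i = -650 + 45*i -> [-650, -605, -560, -515, -470]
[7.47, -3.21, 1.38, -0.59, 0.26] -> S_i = 7.47*(-0.43)^i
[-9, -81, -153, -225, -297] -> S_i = -9 + -72*i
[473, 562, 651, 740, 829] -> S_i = 473 + 89*i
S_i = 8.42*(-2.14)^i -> [8.42, -18.02, 38.56, -82.52, 176.59]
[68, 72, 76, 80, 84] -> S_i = 68 + 4*i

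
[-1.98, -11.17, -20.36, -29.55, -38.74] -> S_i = -1.98 + -9.19*i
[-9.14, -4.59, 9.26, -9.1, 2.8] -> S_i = Random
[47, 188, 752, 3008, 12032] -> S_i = 47*4^i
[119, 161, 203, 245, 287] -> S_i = 119 + 42*i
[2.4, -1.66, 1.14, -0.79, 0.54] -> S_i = 2.40*(-0.69)^i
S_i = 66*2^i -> [66, 132, 264, 528, 1056]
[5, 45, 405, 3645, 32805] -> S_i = 5*9^i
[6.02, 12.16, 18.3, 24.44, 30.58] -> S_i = 6.02 + 6.14*i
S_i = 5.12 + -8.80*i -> [5.12, -3.68, -12.48, -21.28, -30.08]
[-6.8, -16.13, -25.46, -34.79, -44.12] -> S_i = -6.80 + -9.33*i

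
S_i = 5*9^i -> [5, 45, 405, 3645, 32805]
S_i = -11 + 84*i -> [-11, 73, 157, 241, 325]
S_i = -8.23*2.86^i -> [-8.23, -23.54, -67.32, -192.53, -550.64]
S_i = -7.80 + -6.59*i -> [-7.8, -14.39, -20.98, -27.57, -34.16]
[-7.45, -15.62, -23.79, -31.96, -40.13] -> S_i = -7.45 + -8.17*i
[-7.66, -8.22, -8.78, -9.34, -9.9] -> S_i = -7.66 + -0.56*i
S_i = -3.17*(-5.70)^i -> [-3.17, 18.07, -102.99, 587.06, -3346.25]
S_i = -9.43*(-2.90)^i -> [-9.43, 27.35, -79.31, 229.99, -666.97]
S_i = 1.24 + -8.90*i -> [1.24, -7.66, -16.56, -25.46, -34.36]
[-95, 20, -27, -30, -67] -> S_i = Random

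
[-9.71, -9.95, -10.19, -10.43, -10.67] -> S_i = -9.71 + -0.24*i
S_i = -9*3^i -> [-9, -27, -81, -243, -729]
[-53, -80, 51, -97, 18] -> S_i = Random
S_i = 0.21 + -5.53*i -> [0.21, -5.32, -10.85, -16.38, -21.91]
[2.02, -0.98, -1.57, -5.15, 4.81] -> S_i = Random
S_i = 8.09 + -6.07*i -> [8.09, 2.02, -4.05, -10.12, -16.19]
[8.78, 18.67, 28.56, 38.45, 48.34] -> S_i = 8.78 + 9.89*i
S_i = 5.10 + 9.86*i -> [5.1, 14.96, 24.82, 34.68, 44.54]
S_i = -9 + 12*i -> [-9, 3, 15, 27, 39]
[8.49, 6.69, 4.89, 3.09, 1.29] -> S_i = 8.49 + -1.80*i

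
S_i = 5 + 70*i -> [5, 75, 145, 215, 285]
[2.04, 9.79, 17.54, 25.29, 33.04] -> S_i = 2.04 + 7.75*i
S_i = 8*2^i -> [8, 16, 32, 64, 128]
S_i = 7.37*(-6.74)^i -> [7.37, -49.67, 334.8, -2256.56, 15209.22]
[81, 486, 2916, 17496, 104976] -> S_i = 81*6^i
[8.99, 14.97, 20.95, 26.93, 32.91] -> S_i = 8.99 + 5.98*i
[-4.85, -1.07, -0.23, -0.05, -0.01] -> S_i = -4.85*0.22^i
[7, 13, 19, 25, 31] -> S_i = 7 + 6*i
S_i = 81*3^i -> [81, 243, 729, 2187, 6561]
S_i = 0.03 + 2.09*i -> [0.03, 2.12, 4.21, 6.3, 8.39]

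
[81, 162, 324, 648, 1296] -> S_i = 81*2^i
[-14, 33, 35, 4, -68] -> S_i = Random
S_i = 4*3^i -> [4, 12, 36, 108, 324]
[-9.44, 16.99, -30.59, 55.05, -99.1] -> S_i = -9.44*(-1.80)^i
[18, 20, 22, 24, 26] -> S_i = 18 + 2*i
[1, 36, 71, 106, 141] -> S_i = 1 + 35*i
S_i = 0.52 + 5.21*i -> [0.52, 5.73, 10.94, 16.15, 21.36]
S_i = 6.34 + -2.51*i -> [6.34, 3.83, 1.32, -1.19, -3.7]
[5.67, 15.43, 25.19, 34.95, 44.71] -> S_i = 5.67 + 9.76*i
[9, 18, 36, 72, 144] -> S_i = 9*2^i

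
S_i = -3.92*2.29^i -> [-3.92, -8.98, -20.56, -47.08, -107.8]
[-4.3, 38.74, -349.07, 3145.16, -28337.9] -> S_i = -4.30*(-9.01)^i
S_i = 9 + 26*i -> [9, 35, 61, 87, 113]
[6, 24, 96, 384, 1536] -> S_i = 6*4^i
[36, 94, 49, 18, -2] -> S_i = Random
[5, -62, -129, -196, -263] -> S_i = 5 + -67*i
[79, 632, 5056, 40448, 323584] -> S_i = 79*8^i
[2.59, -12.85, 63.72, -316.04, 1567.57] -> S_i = 2.59*(-4.96)^i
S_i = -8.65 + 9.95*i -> [-8.65, 1.3, 11.25, 21.2, 31.15]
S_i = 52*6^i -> [52, 312, 1872, 11232, 67392]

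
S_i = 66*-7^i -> [66, -462, 3234, -22638, 158466]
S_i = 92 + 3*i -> [92, 95, 98, 101, 104]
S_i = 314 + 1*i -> [314, 315, 316, 317, 318]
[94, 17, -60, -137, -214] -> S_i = 94 + -77*i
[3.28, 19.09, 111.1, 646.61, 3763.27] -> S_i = 3.28*5.82^i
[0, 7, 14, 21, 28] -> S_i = 0 + 7*i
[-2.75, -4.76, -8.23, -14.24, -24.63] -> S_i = -2.75*1.73^i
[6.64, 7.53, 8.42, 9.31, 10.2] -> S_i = 6.64 + 0.89*i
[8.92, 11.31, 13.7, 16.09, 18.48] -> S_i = 8.92 + 2.39*i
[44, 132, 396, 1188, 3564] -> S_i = 44*3^i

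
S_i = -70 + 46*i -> [-70, -24, 22, 68, 114]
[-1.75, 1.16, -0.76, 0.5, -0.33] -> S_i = -1.75*(-0.66)^i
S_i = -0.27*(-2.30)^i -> [-0.27, 0.62, -1.43, 3.29, -7.56]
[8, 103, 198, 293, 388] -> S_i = 8 + 95*i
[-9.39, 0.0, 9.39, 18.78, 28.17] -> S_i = -9.39 + 9.39*i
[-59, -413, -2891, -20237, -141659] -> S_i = -59*7^i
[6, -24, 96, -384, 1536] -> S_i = 6*-4^i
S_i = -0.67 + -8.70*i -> [-0.67, -9.37, -18.07, -26.77, -35.47]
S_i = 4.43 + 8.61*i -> [4.43, 13.04, 21.65, 30.26, 38.87]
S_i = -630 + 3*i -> [-630, -627, -624, -621, -618]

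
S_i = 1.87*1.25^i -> [1.87, 2.34, 2.92, 3.65, 4.57]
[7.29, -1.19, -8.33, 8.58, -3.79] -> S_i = Random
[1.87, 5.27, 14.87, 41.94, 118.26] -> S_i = 1.87*2.82^i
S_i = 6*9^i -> [6, 54, 486, 4374, 39366]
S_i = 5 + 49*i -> [5, 54, 103, 152, 201]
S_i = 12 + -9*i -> [12, 3, -6, -15, -24]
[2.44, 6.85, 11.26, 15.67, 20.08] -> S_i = 2.44 + 4.41*i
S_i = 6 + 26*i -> [6, 32, 58, 84, 110]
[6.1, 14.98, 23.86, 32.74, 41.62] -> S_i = 6.10 + 8.88*i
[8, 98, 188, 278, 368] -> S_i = 8 + 90*i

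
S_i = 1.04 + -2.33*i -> [1.04, -1.29, -3.62, -5.95, -8.28]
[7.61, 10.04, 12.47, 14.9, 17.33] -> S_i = 7.61 + 2.43*i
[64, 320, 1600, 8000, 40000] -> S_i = 64*5^i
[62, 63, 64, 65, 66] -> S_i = 62 + 1*i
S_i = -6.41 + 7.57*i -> [-6.41, 1.16, 8.73, 16.3, 23.87]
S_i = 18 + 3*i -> [18, 21, 24, 27, 30]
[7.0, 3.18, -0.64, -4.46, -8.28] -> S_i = 7.00 + -3.82*i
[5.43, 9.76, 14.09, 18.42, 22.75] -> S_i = 5.43 + 4.33*i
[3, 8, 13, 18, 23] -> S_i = 3 + 5*i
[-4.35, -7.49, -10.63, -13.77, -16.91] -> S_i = -4.35 + -3.14*i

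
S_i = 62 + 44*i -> [62, 106, 150, 194, 238]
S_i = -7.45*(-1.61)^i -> [-7.45, 11.99, -19.31, 31.09, -50.06]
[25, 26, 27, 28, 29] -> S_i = 25 + 1*i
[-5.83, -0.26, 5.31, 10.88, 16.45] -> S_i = -5.83 + 5.57*i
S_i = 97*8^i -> [97, 776, 6208, 49664, 397312]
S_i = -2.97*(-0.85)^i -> [-2.97, 2.52, -2.15, 1.82, -1.55]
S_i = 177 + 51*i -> [177, 228, 279, 330, 381]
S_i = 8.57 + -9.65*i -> [8.57, -1.08, -10.73, -20.38, -30.03]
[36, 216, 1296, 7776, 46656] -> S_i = 36*6^i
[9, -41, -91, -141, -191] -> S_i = 9 + -50*i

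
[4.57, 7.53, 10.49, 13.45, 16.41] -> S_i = 4.57 + 2.96*i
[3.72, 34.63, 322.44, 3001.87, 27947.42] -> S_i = 3.72*9.31^i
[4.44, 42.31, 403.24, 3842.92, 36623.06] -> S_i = 4.44*9.53^i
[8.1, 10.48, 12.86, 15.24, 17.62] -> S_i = 8.10 + 2.38*i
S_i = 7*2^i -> [7, 14, 28, 56, 112]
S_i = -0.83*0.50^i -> [-0.83, -0.42, -0.21, -0.1, -0.05]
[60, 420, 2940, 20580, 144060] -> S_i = 60*7^i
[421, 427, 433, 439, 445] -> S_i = 421 + 6*i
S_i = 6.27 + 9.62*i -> [6.27, 15.89, 25.51, 35.13, 44.75]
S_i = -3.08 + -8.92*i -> [-3.08, -12.0, -20.92, -29.84, -38.76]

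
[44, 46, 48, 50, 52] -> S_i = 44 + 2*i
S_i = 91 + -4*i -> [91, 87, 83, 79, 75]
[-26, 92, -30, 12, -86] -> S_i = Random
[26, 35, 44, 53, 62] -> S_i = 26 + 9*i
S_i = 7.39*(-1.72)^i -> [7.39, -12.71, 21.86, -37.6, 64.68]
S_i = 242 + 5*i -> [242, 247, 252, 257, 262]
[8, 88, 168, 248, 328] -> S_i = 8 + 80*i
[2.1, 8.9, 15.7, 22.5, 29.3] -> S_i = 2.10 + 6.80*i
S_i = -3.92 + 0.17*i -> [-3.92, -3.75, -3.58, -3.41, -3.24]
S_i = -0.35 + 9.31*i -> [-0.35, 8.96, 18.27, 27.58, 36.89]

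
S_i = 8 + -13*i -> [8, -5, -18, -31, -44]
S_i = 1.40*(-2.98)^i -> [1.4, -4.17, 12.43, -37.05, 110.41]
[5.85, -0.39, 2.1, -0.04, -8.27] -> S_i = Random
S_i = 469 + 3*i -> [469, 472, 475, 478, 481]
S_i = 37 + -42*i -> [37, -5, -47, -89, -131]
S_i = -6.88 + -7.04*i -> [-6.88, -13.92, -20.96, -28.0, -35.04]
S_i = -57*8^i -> [-57, -456, -3648, -29184, -233472]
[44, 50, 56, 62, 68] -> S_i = 44 + 6*i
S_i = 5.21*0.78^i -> [5.21, 4.06, 3.17, 2.47, 1.93]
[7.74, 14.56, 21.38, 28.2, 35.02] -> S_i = 7.74 + 6.82*i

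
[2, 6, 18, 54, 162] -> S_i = 2*3^i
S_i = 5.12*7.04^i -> [5.12, 36.04, 253.76, 1786.44, 12576.52]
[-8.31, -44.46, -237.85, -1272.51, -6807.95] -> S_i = -8.31*5.35^i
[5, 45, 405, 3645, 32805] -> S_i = 5*9^i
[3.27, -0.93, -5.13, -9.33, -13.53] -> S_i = 3.27 + -4.20*i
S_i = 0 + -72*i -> [0, -72, -144, -216, -288]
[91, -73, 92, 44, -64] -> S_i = Random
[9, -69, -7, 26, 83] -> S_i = Random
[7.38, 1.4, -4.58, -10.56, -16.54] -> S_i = 7.38 + -5.98*i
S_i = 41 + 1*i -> [41, 42, 43, 44, 45]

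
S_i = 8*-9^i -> [8, -72, 648, -5832, 52488]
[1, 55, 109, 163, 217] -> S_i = 1 + 54*i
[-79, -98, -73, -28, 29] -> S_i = Random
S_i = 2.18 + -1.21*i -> [2.18, 0.97, -0.24, -1.45, -2.66]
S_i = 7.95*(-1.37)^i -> [7.95, -10.89, 14.92, -20.44, 28.01]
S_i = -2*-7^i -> [-2, 14, -98, 686, -4802]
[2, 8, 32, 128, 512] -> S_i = 2*4^i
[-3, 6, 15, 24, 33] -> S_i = -3 + 9*i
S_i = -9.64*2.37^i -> [-9.64, -22.85, -54.15, -128.33, -304.14]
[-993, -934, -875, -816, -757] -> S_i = -993 + 59*i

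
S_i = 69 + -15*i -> [69, 54, 39, 24, 9]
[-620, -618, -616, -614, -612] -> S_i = -620 + 2*i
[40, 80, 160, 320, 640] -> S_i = 40*2^i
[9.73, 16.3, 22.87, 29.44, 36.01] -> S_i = 9.73 + 6.57*i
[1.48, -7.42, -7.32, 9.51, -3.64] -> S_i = Random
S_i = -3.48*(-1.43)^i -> [-3.48, 4.98, -7.12, 10.18, -14.55]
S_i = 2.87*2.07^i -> [2.87, 5.94, 12.3, 25.46, 52.69]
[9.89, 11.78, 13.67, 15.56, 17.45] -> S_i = 9.89 + 1.89*i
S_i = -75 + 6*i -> [-75, -69, -63, -57, -51]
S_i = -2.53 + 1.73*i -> [-2.53, -0.8, 0.93, 2.66, 4.39]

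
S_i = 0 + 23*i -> [0, 23, 46, 69, 92]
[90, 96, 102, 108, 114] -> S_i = 90 + 6*i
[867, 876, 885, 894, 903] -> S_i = 867 + 9*i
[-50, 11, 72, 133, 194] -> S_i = -50 + 61*i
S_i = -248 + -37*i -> [-248, -285, -322, -359, -396]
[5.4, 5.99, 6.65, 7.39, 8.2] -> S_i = 5.40*1.11^i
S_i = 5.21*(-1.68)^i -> [5.21, -8.75, 14.7, -24.7, 41.5]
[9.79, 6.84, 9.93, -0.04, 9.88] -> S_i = Random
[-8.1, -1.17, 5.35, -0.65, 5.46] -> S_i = Random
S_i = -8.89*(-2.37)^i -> [-8.89, 21.07, -49.93, 118.34, -280.48]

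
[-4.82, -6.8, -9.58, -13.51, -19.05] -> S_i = -4.82*1.41^i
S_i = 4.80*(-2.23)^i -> [4.8, -10.7, 23.87, -53.23, 118.7]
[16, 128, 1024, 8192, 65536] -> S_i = 16*8^i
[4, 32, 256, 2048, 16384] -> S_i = 4*8^i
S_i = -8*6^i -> [-8, -48, -288, -1728, -10368]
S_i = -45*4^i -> [-45, -180, -720, -2880, -11520]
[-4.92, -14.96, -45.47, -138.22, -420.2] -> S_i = -4.92*3.04^i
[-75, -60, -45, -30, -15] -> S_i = -75 + 15*i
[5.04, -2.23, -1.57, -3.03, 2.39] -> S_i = Random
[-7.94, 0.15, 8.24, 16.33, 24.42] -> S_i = -7.94 + 8.09*i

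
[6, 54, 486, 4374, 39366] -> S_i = 6*9^i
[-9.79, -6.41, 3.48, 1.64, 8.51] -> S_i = Random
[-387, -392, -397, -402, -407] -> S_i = -387 + -5*i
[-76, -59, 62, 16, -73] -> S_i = Random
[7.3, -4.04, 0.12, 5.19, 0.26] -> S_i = Random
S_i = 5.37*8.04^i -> [5.37, 43.17, 347.13, 2790.89, 22438.74]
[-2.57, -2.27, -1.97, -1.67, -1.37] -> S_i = -2.57 + 0.30*i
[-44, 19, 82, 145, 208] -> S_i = -44 + 63*i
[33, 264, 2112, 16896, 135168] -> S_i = 33*8^i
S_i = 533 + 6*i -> [533, 539, 545, 551, 557]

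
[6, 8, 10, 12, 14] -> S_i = 6 + 2*i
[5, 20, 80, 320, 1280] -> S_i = 5*4^i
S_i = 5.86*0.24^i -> [5.86, 1.41, 0.34, 0.08, 0.02]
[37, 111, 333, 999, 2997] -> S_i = 37*3^i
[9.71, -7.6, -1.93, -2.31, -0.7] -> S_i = Random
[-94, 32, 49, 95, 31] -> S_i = Random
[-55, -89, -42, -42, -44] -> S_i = Random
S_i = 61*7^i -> [61, 427, 2989, 20923, 146461]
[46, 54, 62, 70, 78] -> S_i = 46 + 8*i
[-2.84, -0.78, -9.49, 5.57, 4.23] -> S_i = Random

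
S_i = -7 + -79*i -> [-7, -86, -165, -244, -323]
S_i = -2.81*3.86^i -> [-2.81, -10.85, -41.87, -161.61, -623.81]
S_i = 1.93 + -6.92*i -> [1.93, -4.99, -11.91, -18.83, -25.75]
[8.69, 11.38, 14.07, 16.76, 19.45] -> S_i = 8.69 + 2.69*i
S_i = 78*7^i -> [78, 546, 3822, 26754, 187278]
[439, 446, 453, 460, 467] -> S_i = 439 + 7*i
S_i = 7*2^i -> [7, 14, 28, 56, 112]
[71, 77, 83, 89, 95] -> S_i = 71 + 6*i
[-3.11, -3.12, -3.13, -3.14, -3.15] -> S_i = -3.11 + -0.01*i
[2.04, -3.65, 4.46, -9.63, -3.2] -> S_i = Random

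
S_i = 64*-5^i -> [64, -320, 1600, -8000, 40000]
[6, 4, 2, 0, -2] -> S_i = 6 + -2*i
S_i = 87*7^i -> [87, 609, 4263, 29841, 208887]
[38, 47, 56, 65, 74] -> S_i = 38 + 9*i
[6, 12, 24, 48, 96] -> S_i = 6*2^i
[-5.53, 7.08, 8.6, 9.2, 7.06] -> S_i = Random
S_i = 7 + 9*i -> [7, 16, 25, 34, 43]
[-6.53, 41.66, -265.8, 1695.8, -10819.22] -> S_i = -6.53*(-6.38)^i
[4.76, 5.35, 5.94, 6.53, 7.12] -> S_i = 4.76 + 0.59*i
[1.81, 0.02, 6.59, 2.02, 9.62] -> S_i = Random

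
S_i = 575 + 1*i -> [575, 576, 577, 578, 579]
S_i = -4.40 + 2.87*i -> [-4.4, -1.53, 1.34, 4.21, 7.08]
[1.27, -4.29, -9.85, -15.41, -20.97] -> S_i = 1.27 + -5.56*i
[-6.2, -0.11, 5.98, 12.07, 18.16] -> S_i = -6.20 + 6.09*i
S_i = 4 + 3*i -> [4, 7, 10, 13, 16]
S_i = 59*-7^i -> [59, -413, 2891, -20237, 141659]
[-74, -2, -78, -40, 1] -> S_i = Random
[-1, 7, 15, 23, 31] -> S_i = -1 + 8*i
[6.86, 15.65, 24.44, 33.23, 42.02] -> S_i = 6.86 + 8.79*i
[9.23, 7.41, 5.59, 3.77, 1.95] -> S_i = 9.23 + -1.82*i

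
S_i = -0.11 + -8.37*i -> [-0.11, -8.48, -16.85, -25.22, -33.59]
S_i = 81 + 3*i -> [81, 84, 87, 90, 93]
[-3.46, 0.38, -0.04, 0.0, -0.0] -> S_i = -3.46*(-0.11)^i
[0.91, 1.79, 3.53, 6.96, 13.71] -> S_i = 0.91*1.97^i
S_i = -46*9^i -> [-46, -414, -3726, -33534, -301806]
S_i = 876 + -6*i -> [876, 870, 864, 858, 852]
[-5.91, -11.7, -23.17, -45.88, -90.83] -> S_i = -5.91*1.98^i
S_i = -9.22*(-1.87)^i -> [-9.22, 17.24, -32.24, 60.29, -112.75]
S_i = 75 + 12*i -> [75, 87, 99, 111, 123]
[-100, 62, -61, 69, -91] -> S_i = Random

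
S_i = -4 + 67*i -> [-4, 63, 130, 197, 264]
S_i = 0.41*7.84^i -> [0.41, 3.21, 25.2, 197.58, 1548.99]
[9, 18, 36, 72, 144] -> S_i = 9*2^i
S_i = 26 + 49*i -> [26, 75, 124, 173, 222]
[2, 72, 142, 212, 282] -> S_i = 2 + 70*i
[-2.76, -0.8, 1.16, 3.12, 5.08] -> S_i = -2.76 + 1.96*i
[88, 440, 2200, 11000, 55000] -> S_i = 88*5^i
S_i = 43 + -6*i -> [43, 37, 31, 25, 19]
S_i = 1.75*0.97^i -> [1.75, 1.7, 1.65, 1.6, 1.55]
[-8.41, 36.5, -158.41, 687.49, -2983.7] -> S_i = -8.41*(-4.34)^i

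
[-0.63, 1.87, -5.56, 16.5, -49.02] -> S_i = -0.63*(-2.97)^i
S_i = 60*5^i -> [60, 300, 1500, 7500, 37500]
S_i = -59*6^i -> [-59, -354, -2124, -12744, -76464]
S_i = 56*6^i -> [56, 336, 2016, 12096, 72576]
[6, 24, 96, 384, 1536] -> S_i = 6*4^i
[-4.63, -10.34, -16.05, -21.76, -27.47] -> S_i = -4.63 + -5.71*i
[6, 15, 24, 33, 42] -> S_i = 6 + 9*i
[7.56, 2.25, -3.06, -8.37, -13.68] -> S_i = 7.56 + -5.31*i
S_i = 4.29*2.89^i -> [4.29, 12.4, 35.83, 103.55, 299.26]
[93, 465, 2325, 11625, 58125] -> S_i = 93*5^i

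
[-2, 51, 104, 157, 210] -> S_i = -2 + 53*i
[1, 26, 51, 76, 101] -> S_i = 1 + 25*i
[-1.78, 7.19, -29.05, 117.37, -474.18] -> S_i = -1.78*(-4.04)^i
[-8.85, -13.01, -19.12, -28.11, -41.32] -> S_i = -8.85*1.47^i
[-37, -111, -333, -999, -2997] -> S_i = -37*3^i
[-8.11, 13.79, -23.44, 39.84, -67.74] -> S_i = -8.11*(-1.70)^i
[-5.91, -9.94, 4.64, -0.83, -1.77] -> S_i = Random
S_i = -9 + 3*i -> [-9, -6, -3, 0, 3]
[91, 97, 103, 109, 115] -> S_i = 91 + 6*i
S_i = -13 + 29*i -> [-13, 16, 45, 74, 103]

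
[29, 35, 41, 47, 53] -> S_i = 29 + 6*i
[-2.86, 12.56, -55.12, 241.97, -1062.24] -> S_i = -2.86*(-4.39)^i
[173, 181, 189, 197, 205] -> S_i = 173 + 8*i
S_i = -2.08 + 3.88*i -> [-2.08, 1.8, 5.68, 9.56, 13.44]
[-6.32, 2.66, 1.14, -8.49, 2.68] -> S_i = Random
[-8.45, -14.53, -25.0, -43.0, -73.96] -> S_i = -8.45*1.72^i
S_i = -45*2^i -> [-45, -90, -180, -360, -720]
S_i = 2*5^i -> [2, 10, 50, 250, 1250]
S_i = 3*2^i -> [3, 6, 12, 24, 48]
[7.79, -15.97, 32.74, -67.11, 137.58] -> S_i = 7.79*(-2.05)^i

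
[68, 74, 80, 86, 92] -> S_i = 68 + 6*i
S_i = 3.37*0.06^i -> [3.37, 0.2, 0.01, 0.0, 0.0]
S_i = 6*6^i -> [6, 36, 216, 1296, 7776]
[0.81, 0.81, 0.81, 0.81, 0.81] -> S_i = 0.81*1.00^i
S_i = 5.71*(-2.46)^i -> [5.71, -14.05, 34.55, -85.0, 209.11]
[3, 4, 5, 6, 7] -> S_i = 3 + 1*i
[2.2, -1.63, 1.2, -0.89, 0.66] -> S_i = 2.20*(-0.74)^i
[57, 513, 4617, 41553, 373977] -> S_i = 57*9^i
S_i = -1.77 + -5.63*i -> [-1.77, -7.4, -13.03, -18.66, -24.29]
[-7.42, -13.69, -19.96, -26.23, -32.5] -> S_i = -7.42 + -6.27*i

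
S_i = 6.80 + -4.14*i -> [6.8, 2.66, -1.48, -5.62, -9.76]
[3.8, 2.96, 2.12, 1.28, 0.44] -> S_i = 3.80 + -0.84*i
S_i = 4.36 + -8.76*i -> [4.36, -4.4, -13.16, -21.92, -30.68]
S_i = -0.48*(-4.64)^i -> [-0.48, 2.23, -10.33, 47.95, -222.49]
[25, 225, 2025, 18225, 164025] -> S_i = 25*9^i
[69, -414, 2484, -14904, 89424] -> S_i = 69*-6^i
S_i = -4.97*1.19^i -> [-4.97, -5.91, -7.04, -8.38, -9.97]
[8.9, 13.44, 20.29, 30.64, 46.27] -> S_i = 8.90*1.51^i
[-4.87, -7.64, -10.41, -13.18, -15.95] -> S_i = -4.87 + -2.77*i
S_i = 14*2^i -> [14, 28, 56, 112, 224]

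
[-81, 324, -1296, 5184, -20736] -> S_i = -81*-4^i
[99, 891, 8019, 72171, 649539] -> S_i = 99*9^i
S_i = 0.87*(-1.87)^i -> [0.87, -1.63, 3.04, -5.69, 10.64]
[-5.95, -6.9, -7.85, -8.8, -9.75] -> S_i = -5.95 + -0.95*i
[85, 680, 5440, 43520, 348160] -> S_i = 85*8^i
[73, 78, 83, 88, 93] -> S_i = 73 + 5*i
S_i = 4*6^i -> [4, 24, 144, 864, 5184]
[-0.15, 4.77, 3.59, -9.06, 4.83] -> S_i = Random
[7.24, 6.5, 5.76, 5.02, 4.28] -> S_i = 7.24 + -0.74*i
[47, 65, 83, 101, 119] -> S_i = 47 + 18*i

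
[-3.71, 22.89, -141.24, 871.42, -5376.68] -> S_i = -3.71*(-6.17)^i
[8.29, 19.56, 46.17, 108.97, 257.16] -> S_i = 8.29*2.36^i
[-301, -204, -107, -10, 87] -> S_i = -301 + 97*i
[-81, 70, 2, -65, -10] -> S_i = Random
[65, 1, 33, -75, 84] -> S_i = Random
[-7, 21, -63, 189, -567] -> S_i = -7*-3^i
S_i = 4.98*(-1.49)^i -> [4.98, -7.42, 11.06, -16.47, 24.55]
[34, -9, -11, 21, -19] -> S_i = Random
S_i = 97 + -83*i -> [97, 14, -69, -152, -235]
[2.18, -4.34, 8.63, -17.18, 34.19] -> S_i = 2.18*(-1.99)^i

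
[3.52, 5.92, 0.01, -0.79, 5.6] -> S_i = Random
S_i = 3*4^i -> [3, 12, 48, 192, 768]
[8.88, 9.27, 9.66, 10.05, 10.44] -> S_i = 8.88 + 0.39*i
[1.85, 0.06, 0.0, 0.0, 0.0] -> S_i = 1.85*0.03^i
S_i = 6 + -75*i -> [6, -69, -144, -219, -294]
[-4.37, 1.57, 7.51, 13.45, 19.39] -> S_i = -4.37 + 5.94*i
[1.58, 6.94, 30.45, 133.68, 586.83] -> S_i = 1.58*4.39^i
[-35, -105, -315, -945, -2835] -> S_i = -35*3^i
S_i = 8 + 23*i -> [8, 31, 54, 77, 100]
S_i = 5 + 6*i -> [5, 11, 17, 23, 29]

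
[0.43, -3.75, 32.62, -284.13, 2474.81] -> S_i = 0.43*(-8.71)^i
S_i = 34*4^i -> [34, 136, 544, 2176, 8704]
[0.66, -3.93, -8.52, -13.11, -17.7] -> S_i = 0.66 + -4.59*i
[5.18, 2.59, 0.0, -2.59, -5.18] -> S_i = 5.18 + -2.59*i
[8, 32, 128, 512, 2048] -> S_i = 8*4^i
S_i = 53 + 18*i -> [53, 71, 89, 107, 125]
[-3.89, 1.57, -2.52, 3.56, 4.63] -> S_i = Random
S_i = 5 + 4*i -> [5, 9, 13, 17, 21]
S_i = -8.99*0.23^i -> [-8.99, -2.07, -0.48, -0.11, -0.03]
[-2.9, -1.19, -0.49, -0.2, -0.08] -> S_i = -2.90*0.41^i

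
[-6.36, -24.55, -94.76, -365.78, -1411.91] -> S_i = -6.36*3.86^i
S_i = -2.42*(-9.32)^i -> [-2.42, 22.55, -210.21, 1959.13, -18259.09]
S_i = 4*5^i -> [4, 20, 100, 500, 2500]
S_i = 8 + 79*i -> [8, 87, 166, 245, 324]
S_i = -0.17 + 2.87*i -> [-0.17, 2.7, 5.57, 8.44, 11.31]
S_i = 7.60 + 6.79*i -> [7.6, 14.39, 21.18, 27.97, 34.76]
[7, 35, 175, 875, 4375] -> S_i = 7*5^i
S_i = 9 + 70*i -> [9, 79, 149, 219, 289]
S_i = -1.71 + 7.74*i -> [-1.71, 6.03, 13.77, 21.51, 29.25]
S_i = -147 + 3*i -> [-147, -144, -141, -138, -135]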